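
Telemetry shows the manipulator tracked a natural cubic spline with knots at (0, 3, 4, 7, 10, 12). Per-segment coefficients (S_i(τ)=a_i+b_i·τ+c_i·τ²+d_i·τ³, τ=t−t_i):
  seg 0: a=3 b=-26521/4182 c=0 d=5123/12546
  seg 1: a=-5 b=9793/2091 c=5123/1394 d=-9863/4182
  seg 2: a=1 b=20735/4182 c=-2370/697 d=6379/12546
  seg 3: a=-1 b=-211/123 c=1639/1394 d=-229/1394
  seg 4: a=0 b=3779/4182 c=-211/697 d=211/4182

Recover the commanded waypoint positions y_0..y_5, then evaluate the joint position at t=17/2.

y_0=3 y_1=-5 y_2=1 y_3=-1 y_4=0 y_5=1
S(17/2) = -16529/11152

y_0 = S_0(0) = a_0 = 3
y_1 = S_1(0) = a_1 = -5
y_2 = S_2(0) = a_2 = 1
y_3 = S_3(0) = a_3 = -1
y_4 = S_4(0) = a_4 = 0
y_5 = S_4(2) = 1
t_q=17/2 is in segment 3 (τ=3/2); S_3(τ)=-16529/11152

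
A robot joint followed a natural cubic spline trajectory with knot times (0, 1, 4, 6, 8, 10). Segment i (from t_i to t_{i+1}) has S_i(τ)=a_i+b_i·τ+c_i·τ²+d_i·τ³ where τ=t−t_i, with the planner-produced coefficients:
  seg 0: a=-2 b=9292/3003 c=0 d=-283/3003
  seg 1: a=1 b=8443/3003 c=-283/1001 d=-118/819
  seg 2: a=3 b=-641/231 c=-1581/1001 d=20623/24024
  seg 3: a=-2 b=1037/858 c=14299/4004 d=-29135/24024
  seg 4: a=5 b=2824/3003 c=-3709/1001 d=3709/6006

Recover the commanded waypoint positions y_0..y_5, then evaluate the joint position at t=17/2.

y_0=-2 y_1=1 y_2=3 y_3=-2 y_4=5 y_5=-3
S(17/2) = 10573/2288

y_0 = S_0(0) = a_0 = -2
y_1 = S_1(0) = a_1 = 1
y_2 = S_2(0) = a_2 = 3
y_3 = S_3(0) = a_3 = -2
y_4 = S_4(0) = a_4 = 5
y_5 = S_4(2) = -3
t_q=17/2 is in segment 4 (τ=1/2); S_4(τ)=10573/2288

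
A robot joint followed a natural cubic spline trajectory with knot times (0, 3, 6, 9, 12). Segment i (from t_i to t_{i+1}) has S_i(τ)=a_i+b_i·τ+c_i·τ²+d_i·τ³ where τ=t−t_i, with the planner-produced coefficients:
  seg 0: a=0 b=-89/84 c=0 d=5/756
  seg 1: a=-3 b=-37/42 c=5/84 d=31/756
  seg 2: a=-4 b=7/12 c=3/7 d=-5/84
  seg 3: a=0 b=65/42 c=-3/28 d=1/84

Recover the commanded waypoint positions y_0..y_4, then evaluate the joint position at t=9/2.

y_0 = S_0(0) = a_0 = 0
y_1 = S_1(0) = a_1 = -3
y_2 = S_2(0) = a_2 = -4
y_3 = S_3(0) = a_3 = 0
y_4 = S_3(3) = 4
t_q=9/2 is in segment 1 (τ=3/2); S_1(τ)=-907/224

y_0=0 y_1=-3 y_2=-4 y_3=0 y_4=4
S(9/2) = -907/224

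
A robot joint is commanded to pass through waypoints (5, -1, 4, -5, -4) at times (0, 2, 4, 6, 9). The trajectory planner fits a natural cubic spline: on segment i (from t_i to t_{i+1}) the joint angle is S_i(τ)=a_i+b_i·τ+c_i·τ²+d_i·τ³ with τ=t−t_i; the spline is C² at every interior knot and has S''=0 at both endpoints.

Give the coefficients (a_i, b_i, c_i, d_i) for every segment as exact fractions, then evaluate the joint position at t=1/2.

Δ: Δ0=-3, Δ1=5/2, Δ2=-9/2, Δ3=1/3
row 1: diag=8, rhs=33; c'=1/4, d'=33/8
row 2: denom=8−2·1/4=15/2; d'=(-42−2·33/8)/(15/2)=-67/10
row 3: denom=10−2·4/15=142/15; d'=(29−2·-67/10)/(142/15)=318/71
back: M3=318/71
back: M2=-67/10−4/15·318/71=-1121/142
back: M1=33/8−1/4·-1121/142=433/71
M: M0=0, M1=433/71, M2=-1121/142, M3=318/71, M4=0
seg 0: a=5, c=M0/2=0, d=(M1−M0)/(6·2)=433/852, b=Δ0−h0·(2M0+M1)/6=-1072/213
seg 1: a=-1, c=M1/2=433/142, d=(M2−M1)/(6·2)=-1987/1704, b=Δ1−h1·(2M1+M2)/6=227/213
seg 2: a=4, c=M2/2=-1121/284, d=(M3−M2)/(6·2)=1757/1704, b=Δ2−h2·(2M2+M3)/6=-311/426
seg 3: a=-5, c=M3/2=159/71, d=(M4−M3)/(6·3)=-53/213, b=Δ3−h3·(2M3+M4)/6=-883/213
t_q=1/2 → seg 0, τ=1/2; S=5+-1072/213·τ+0·τ²+433/852·τ³=5787/2272

  seg 0: a=5 b=-1072/213 c=0 d=433/852
  seg 1: a=-1 b=227/213 c=433/142 d=-1987/1704
  seg 2: a=4 b=-311/426 c=-1121/284 d=1757/1704
  seg 3: a=-5 b=-883/213 c=159/71 d=-53/213
S(1/2) = 5787/2272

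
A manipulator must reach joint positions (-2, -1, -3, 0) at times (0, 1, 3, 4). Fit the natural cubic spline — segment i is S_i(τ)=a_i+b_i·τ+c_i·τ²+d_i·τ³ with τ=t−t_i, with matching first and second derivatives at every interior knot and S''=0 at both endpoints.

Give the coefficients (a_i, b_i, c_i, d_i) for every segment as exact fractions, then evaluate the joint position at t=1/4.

  seg 0: a=-2 b=13/8 c=0 d=-5/8
  seg 1: a=-1 b=-1/4 c=-15/8 d=3/4
  seg 2: a=-3 b=5/4 c=21/8 d=-7/8
S(1/4) = -821/512

Δ: Δ0=1, Δ1=-1, Δ2=3
row 1: diag=6, rhs=-12; c'=1/3, d'=-2
row 2: denom=6−2·1/3=16/3; d'=(24−2·-2)/(16/3)=21/4
back: M2=21/4
back: M1=-2−1/3·21/4=-15/4
M: M0=0, M1=-15/4, M2=21/4, M3=0
seg 0: a=-2, c=M0/2=0, d=(M1−M0)/(6·1)=-5/8, b=Δ0−h0·(2M0+M1)/6=13/8
seg 1: a=-1, c=M1/2=-15/8, d=(M2−M1)/(6·2)=3/4, b=Δ1−h1·(2M1+M2)/6=-1/4
seg 2: a=-3, c=M2/2=21/8, d=(M3−M2)/(6·1)=-7/8, b=Δ2−h2·(2M2+M3)/6=5/4
t_q=1/4 → seg 0, τ=1/4; S=-2+13/8·τ+0·τ²+-5/8·τ³=-821/512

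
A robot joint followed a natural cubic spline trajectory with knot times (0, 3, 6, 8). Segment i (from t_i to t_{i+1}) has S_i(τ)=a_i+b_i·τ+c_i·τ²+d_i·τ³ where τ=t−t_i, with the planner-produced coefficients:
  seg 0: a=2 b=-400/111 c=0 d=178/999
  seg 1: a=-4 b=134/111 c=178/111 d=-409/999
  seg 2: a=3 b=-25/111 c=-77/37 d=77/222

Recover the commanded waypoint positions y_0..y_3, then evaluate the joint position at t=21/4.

y_0 = S_0(0) = a_0 = 2
y_1 = S_1(0) = a_1 = -4
y_2 = S_2(0) = a_2 = 3
y_3 = S_2(2) = -3
t_q=21/4 is in segment 1 (τ=9/4); S_1(τ)=5141/2368

y_0=2 y_1=-4 y_2=3 y_3=-3
S(21/4) = 5141/2368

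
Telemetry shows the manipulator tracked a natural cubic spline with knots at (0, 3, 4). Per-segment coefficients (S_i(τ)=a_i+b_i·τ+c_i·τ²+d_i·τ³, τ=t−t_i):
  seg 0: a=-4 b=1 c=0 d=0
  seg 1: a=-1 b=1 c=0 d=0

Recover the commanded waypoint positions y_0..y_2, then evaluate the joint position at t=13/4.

y_0=-4 y_1=-1 y_2=0
S(13/4) = -3/4

y_0 = S_0(0) = a_0 = -4
y_1 = S_1(0) = a_1 = -1
y_2 = S_1(1) = 0
t_q=13/4 is in segment 1 (τ=1/4); S_1(τ)=-3/4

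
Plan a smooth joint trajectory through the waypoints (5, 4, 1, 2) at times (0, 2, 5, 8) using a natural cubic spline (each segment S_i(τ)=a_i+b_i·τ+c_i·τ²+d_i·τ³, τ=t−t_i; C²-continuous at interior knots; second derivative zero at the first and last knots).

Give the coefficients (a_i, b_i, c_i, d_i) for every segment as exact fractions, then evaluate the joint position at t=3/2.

  seg 0: a=5 b=-71/222 c=0 d=-5/111
  seg 1: a=4 b=-191/222 c=-10/37 d=149/1998
  seg 2: a=1 b=-52/111 c=89/222 d=-89/1998
S(3/2) = 1293/296

Δ: Δ0=-1/2, Δ1=-1, Δ2=1/3
row 1: diag=10, rhs=-3; c'=3/10, d'=-3/10
row 2: denom=12−3·3/10=111/10; d'=(8−3·-3/10)/(111/10)=89/111
back: M2=89/111
back: M1=-3/10−3/10·89/111=-20/37
M: M0=0, M1=-20/37, M2=89/111, M3=0
seg 0: a=5, c=M0/2=0, d=(M1−M0)/(6·2)=-5/111, b=Δ0−h0·(2M0+M1)/6=-71/222
seg 1: a=4, c=M1/2=-10/37, d=(M2−M1)/(6·3)=149/1998, b=Δ1−h1·(2M1+M2)/6=-191/222
seg 2: a=1, c=M2/2=89/222, d=(M3−M2)/(6·3)=-89/1998, b=Δ2−h2·(2M2+M3)/6=-52/111
t_q=3/2 → seg 0, τ=3/2; S=5+-71/222·τ+0·τ²+-5/111·τ³=1293/296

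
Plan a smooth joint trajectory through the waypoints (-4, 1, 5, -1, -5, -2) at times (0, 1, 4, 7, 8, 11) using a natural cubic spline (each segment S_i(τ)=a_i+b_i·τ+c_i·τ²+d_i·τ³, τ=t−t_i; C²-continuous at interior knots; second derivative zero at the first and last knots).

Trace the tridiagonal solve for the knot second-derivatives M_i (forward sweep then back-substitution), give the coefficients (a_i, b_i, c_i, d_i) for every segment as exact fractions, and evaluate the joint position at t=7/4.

Δ: Δ0=5, Δ1=4/3, Δ2=-2, Δ3=-4, Δ4=1
row 1: diag=8, rhs=-22; c'=3/8, d'=-11/4
row 2: denom=12−3·3/8=87/8; d'=(-20−3·-11/4)/(87/8)=-94/87
row 3: denom=8−3·8/29=208/29; d'=(-12−3·-94/87)/(208/29)=-127/104
row 4: denom=8−1·29/208=1635/208; d'=(30−1·-127/104)/(1635/208)=6494/1635
back: M4=6494/1635
back: M3=-127/104−29/208·6494/1635=-2902/1635
back: M2=-94/87−8/29·-2902/1635=-322/545
back: M1=-11/4−3/8·-322/545=-1378/545
M: M0=0, M1=-1378/545, M2=-322/545, M3=-2902/1635, M4=6494/1635, M5=0
seg 0: a=-4, c=M0/2=0, d=(M1−M0)/(6·1)=-689/1635, b=Δ0−h0·(2M0+M1)/6=8864/1635
seg 1: a=1, c=M1/2=-689/545, d=(M2−M1)/(6·3)=176/1635, b=Δ1−h1·(2M1+M2)/6=6797/1635
seg 2: a=5, c=M2/2=-161/545, d=(M3−M2)/(6·3)=-968/14715, b=Δ2−h2·(2M2+M3)/6=-853/1635
seg 3: a=-1, c=M3/2=-1451/1635, d=(M4−M3)/(6·1)=522/545, b=Δ3−h3·(2M3+M4)/6=-1331/327
seg 4: a=-5, c=M4/2=3247/1635, d=(M5−M4)/(6·3)=-3247/14715, b=Δ4−h4·(2M4+M5)/6=-4859/1635
t_q=7/4 → seg 1, τ=3/4; S=1+6797/1635·τ+-689/545·τ²+176/1635·τ³=30103/8720

  seg 0: a=-4 b=8864/1635 c=0 d=-689/1635
  seg 1: a=1 b=6797/1635 c=-689/545 d=176/1635
  seg 2: a=5 b=-853/1635 c=-161/545 d=-968/14715
  seg 3: a=-1 b=-1331/327 c=-1451/1635 d=522/545
  seg 4: a=-5 b=-4859/1635 c=3247/1635 d=-3247/14715
S(7/4) = 30103/8720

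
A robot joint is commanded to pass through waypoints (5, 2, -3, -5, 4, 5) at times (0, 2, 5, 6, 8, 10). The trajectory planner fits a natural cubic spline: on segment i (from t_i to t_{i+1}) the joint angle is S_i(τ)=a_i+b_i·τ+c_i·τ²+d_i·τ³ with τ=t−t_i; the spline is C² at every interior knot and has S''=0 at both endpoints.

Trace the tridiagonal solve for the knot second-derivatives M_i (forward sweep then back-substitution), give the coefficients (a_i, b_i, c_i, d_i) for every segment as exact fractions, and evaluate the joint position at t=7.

Δ: Δ0=-3/2, Δ1=-5/3, Δ2=-2, Δ3=9/2, Δ4=1/2
row 1: diag=10, rhs=-1; c'=3/10, d'=-1/10
row 2: denom=8−3·3/10=71/10; d'=(-2−3·-1/10)/(71/10)=-17/71
row 3: denom=6−1·10/71=416/71; d'=(39−1·-17/71)/(416/71)=1393/208
row 4: denom=8−2·71/208=761/104; d'=(-24−2·1393/208)/(761/104)=-3889/761
back: M4=-3889/761
back: M3=1393/208−71/208·-3889/761=6424/761
back: M2=-17/71−10/71·6424/761=-1087/761
back: M1=-1/10−3/10·-1087/761=250/761
M: M0=0, M1=250/761, M2=-1087/761, M3=6424/761, M4=-3889/761, M5=0
seg 0: a=5, c=M0/2=0, d=(M1−M0)/(6·2)=125/4566, b=Δ0−h0·(2M0+M1)/6=-7349/4566
seg 1: a=2, c=M1/2=125/761, d=(M2−M1)/(6·3)=-1337/13698, b=Δ1−h1·(2M1+M2)/6=-5849/4566
seg 2: a=-3, c=M2/2=-1087/1522, d=(M3−M2)/(6·1)=7511/4566, b=Δ2−h2·(2M2+M3)/6=-6691/2283
seg 3: a=-5, c=M3/2=3212/761, d=(M4−M3)/(6·2)=-10313/9132, b=Δ3−h3·(2M3+M4)/6=2629/4566
seg 4: a=4, c=M4/2=-3889/1522, d=(M5−M4)/(6·2)=3889/9132, b=Δ4−h4·(2M4+M5)/6=17839/4566
t_q=7 → seg 3, τ=1; S=-5+2629/4566·τ+3212/761·τ²+-10313/9132·τ³=-4057/3044

  seg 0: a=5 b=-7349/4566 c=0 d=125/4566
  seg 1: a=2 b=-5849/4566 c=125/761 d=-1337/13698
  seg 2: a=-3 b=-6691/2283 c=-1087/1522 d=7511/4566
  seg 3: a=-5 b=2629/4566 c=3212/761 d=-10313/9132
  seg 4: a=4 b=17839/4566 c=-3889/1522 d=3889/9132
S(7) = -4057/3044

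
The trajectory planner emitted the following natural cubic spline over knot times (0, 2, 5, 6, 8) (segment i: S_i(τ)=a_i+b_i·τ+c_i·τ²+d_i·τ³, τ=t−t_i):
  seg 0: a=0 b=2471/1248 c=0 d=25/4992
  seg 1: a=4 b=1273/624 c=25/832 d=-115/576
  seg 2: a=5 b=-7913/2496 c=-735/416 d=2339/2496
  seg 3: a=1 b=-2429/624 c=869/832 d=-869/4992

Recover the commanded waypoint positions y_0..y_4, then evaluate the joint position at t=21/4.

y_0 = S_0(0) = a_0 = 0
y_1 = S_1(0) = a_1 = 4
y_2 = S_2(0) = a_2 = 5
y_3 = S_3(0) = a_3 = 1
y_4 = S_3(2) = -4
t_q=21/4 is in segment 2 (τ=1/4); S_2(τ)=218937/53248

y_0=0 y_1=4 y_2=5 y_3=1 y_4=-4
S(21/4) = 218937/53248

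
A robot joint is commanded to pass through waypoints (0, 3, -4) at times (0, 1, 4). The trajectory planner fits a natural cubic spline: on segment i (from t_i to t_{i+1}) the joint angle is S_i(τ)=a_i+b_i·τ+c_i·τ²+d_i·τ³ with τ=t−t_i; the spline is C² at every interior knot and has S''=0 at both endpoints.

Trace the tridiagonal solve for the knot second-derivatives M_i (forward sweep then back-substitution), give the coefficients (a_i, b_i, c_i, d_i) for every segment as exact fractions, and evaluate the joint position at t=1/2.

  seg 0: a=0 b=11/3 c=0 d=-2/3
  seg 1: a=3 b=5/3 c=-2 d=2/9
S(1/2) = 7/4

Δ: Δ0=3, Δ1=-7/3
row 1: diag=8, rhs=-32; c'=3/8, d'=-4
back: M1=-4
M: M0=0, M1=-4, M2=0
seg 0: a=0, c=M0/2=0, d=(M1−M0)/(6·1)=-2/3, b=Δ0−h0·(2M0+M1)/6=11/3
seg 1: a=3, c=M1/2=-2, d=(M2−M1)/(6·3)=2/9, b=Δ1−h1·(2M1+M2)/6=5/3
t_q=1/2 → seg 0, τ=1/2; S=0+11/3·τ+0·τ²+-2/3·τ³=7/4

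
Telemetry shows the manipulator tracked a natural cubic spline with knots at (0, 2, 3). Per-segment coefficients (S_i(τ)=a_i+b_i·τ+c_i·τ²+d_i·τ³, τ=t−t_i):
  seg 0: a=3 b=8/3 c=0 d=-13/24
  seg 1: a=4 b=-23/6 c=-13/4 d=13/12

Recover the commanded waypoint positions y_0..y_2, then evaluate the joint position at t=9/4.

y_0=3 y_1=4 y_2=-2
S(9/4) = 731/256

y_0 = S_0(0) = a_0 = 3
y_1 = S_1(0) = a_1 = 4
y_2 = S_1(1) = -2
t_q=9/4 is in segment 1 (τ=1/4); S_1(τ)=731/256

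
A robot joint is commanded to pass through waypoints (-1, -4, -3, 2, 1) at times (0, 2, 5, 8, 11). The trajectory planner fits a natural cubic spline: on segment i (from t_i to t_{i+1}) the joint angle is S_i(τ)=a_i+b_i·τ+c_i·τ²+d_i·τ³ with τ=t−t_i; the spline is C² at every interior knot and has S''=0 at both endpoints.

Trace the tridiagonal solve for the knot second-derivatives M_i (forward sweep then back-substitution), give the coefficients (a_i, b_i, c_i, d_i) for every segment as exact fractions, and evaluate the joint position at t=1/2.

Δ: Δ0=-3/2, Δ1=1/3, Δ2=5/3, Δ3=-1/3
row 1: diag=10, rhs=11; c'=3/10, d'=11/10
row 2: denom=12−3·3/10=111/10; d'=(8−3·11/10)/(111/10)=47/111
row 3: denom=12−3·10/37=414/37; d'=(-12−3·47/111)/(414/37)=-491/414
back: M3=-491/414
back: M2=47/111−10/37·-491/414=154/207
back: M1=11/10−3/10·154/207=121/138
M: M0=0, M1=121/138, M2=154/207, M3=-491/414, M4=0
seg 0: a=-1, c=M0/2=0, d=(M1−M0)/(6·2)=121/1656, b=Δ0−h0·(2M0+M1)/6=-371/207
seg 1: a=-4, c=M1/2=121/276, d=(M2−M1)/(6·3)=-55/7452, b=Δ1−h1·(2M1+M2)/6=-379/414
seg 2: a=-3, c=M2/2=77/207, d=(M3−M2)/(6·3)=-799/7452, b=Δ2−h2·(2M2+M3)/6=1255/828
seg 3: a=2, c=M3/2=-491/828, d=(M4−M3)/(6·3)=491/7452, b=Δ3−h3·(2M3+M4)/6=353/414
t_q=1/2 → seg 0, τ=1/2; S=-1+-371/207·τ+0·τ²+121/1656·τ³=-8333/4416

  seg 0: a=-1 b=-371/207 c=0 d=121/1656
  seg 1: a=-4 b=-379/414 c=121/276 d=-55/7452
  seg 2: a=-3 b=1255/828 c=77/207 d=-799/7452
  seg 3: a=2 b=353/414 c=-491/828 d=491/7452
S(1/2) = -8333/4416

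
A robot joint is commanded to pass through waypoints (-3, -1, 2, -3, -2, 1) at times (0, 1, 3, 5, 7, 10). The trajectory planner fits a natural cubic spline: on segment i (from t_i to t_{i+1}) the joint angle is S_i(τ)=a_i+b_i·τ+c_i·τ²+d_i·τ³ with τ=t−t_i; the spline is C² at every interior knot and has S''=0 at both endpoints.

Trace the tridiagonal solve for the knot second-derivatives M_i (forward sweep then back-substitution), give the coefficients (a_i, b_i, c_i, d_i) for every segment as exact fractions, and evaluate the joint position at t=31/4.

  seg 0: a=-3 b=721/388 c=0 d=55/388
  seg 1: a=-1 b=443/194 c=165/388 d=-317/776
  seg 2: a=2 b=-89/97 c=-393/194 d=479/776
  seg 3: a=-3 b=-313/194 c=651/388 d=-241/776
  seg 4: a=-2 b=133/97 c=-18/97 d=2/97
S(31/4) = -3313/3104

Δ: Δ0=2, Δ1=3/2, Δ2=-5/2, Δ3=1/2, Δ4=1
row 1: diag=6, rhs=-3; c'=1/3, d'=-1/2
row 2: denom=8−2·1/3=22/3; d'=(-24−2·-1/2)/(22/3)=-69/22
row 3: denom=8−2·3/11=82/11; d'=(18−2·-69/22)/(82/11)=267/82
row 4: denom=10−2·11/41=388/41; d'=(3−2·267/82)/(388/41)=-36/97
back: M4=-36/97
back: M3=267/82−11/41·-36/97=651/194
back: M2=-69/22−3/11·651/194=-393/97
back: M1=-1/2−1/3·-393/97=165/194
M: M0=0, M1=165/194, M2=-393/97, M3=651/194, M4=-36/97, M5=0
seg 0: a=-3, c=M0/2=0, d=(M1−M0)/(6·1)=55/388, b=Δ0−h0·(2M0+M1)/6=721/388
seg 1: a=-1, c=M1/2=165/388, d=(M2−M1)/(6·2)=-317/776, b=Δ1−h1·(2M1+M2)/6=443/194
seg 2: a=2, c=M2/2=-393/194, d=(M3−M2)/(6·2)=479/776, b=Δ2−h2·(2M2+M3)/6=-89/97
seg 3: a=-3, c=M3/2=651/388, d=(M4−M3)/(6·2)=-241/776, b=Δ3−h3·(2M3+M4)/6=-313/194
seg 4: a=-2, c=M4/2=-18/97, d=(M5−M4)/(6·3)=2/97, b=Δ4−h4·(2M4+M5)/6=133/97
t_q=31/4 → seg 4, τ=3/4; S=-2+133/97·τ+-18/97·τ²+2/97·τ³=-3313/3104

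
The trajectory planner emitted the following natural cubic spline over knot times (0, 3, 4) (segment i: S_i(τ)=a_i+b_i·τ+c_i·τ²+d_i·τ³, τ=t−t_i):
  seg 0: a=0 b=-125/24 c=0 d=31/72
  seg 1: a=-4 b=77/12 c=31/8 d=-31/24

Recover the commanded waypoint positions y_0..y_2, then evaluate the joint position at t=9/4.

y_0 = S_0(0) = a_0 = 0
y_1 = S_1(0) = a_1 = -4
y_2 = S_1(1) = 5
t_q=9/4 is in segment 0 (τ=9/4); S_0(τ)=-3489/512

y_0=0 y_1=-4 y_2=5
S(9/4) = -3489/512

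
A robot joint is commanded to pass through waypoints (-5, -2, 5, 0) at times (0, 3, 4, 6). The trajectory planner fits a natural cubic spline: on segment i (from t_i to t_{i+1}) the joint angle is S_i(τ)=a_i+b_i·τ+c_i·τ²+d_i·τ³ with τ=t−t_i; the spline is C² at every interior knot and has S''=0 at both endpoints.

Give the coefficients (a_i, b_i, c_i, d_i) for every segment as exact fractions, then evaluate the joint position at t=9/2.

  seg 0: a=-5 b=-179/94 c=0 d=91/282
  seg 1: a=-2 b=320/47 c=273/94 d=-255/94
  seg 2: a=5 b=421/94 c=-246/47 d=41/47
S(9/2) = 2271/376

Δ: Δ0=1, Δ1=7, Δ2=-5/2
row 1: diag=8, rhs=36; c'=1/8, d'=9/2
row 2: denom=6−1·1/8=47/8; d'=(-57−1·9/2)/(47/8)=-492/47
back: M2=-492/47
back: M1=9/2−1/8·-492/47=273/47
M: M0=0, M1=273/47, M2=-492/47, M3=0
seg 0: a=-5, c=M0/2=0, d=(M1−M0)/(6·3)=91/282, b=Δ0−h0·(2M0+M1)/6=-179/94
seg 1: a=-2, c=M1/2=273/94, d=(M2−M1)/(6·1)=-255/94, b=Δ1−h1·(2M1+M2)/6=320/47
seg 2: a=5, c=M2/2=-246/47, d=(M3−M2)/(6·2)=41/47, b=Δ2−h2·(2M2+M3)/6=421/94
t_q=9/2 → seg 2, τ=1/2; S=5+421/94·τ+-246/47·τ²+41/47·τ³=2271/376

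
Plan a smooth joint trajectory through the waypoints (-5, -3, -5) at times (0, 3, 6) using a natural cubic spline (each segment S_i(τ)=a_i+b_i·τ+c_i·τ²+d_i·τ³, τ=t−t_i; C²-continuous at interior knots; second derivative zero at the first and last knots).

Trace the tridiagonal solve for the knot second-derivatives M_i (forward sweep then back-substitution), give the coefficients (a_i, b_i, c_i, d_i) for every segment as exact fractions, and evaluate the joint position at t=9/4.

  seg 0: a=-5 b=1 c=0 d=-1/27
  seg 1: a=-3 b=0 c=-1/3 d=1/27
S(9/4) = -203/64

Δ: Δ0=2/3, Δ1=-2/3
row 1: diag=12, rhs=-8; c'=1/4, d'=-2/3
back: M1=-2/3
M: M0=0, M1=-2/3, M2=0
seg 0: a=-5, c=M0/2=0, d=(M1−M0)/(6·3)=-1/27, b=Δ0−h0·(2M0+M1)/6=1
seg 1: a=-3, c=M1/2=-1/3, d=(M2−M1)/(6·3)=1/27, b=Δ1−h1·(2M1+M2)/6=0
t_q=9/4 → seg 0, τ=9/4; S=-5+1·τ+0·τ²+-1/27·τ³=-203/64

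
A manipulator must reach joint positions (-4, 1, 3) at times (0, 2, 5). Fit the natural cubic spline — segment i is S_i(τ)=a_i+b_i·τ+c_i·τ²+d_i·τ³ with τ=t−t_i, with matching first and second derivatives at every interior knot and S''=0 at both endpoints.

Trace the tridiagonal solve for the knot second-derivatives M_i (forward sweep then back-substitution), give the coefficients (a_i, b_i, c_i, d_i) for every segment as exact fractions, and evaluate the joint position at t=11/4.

Δ: Δ0=5/2, Δ1=2/3
row 1: diag=10, rhs=-11; c'=3/10, d'=-11/10
back: M1=-11/10
M: M0=0, M1=-11/10, M2=0
seg 0: a=-4, c=M0/2=0, d=(M1−M0)/(6·2)=-11/120, b=Δ0−h0·(2M0+M1)/6=43/15
seg 1: a=1, c=M1/2=-11/20, d=(M2−M1)/(6·3)=11/180, b=Δ1−h1·(2M1+M2)/6=53/30
t_q=11/4 → seg 1, τ=3/4; S=1+53/30·τ+-11/20·τ²+11/180·τ³=2613/1280

  seg 0: a=-4 b=43/15 c=0 d=-11/120
  seg 1: a=1 b=53/30 c=-11/20 d=11/180
S(11/4) = 2613/1280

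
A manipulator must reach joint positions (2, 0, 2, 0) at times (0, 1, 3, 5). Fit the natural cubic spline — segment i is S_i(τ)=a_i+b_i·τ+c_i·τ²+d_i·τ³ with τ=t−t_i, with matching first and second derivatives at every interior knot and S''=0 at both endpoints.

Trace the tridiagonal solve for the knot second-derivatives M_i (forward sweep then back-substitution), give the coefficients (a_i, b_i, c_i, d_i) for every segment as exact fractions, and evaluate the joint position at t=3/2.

Δ: Δ0=-2, Δ1=1, Δ2=-1
row 1: diag=6, rhs=18; c'=1/3, d'=3
row 2: denom=8−2·1/3=22/3; d'=(-12−2·3)/(22/3)=-27/11
back: M2=-27/11
back: M1=3−1/3·-27/11=42/11
M: M0=0, M1=42/11, M2=-27/11, M3=0
seg 0: a=2, c=M0/2=0, d=(M1−M0)/(6·1)=7/11, b=Δ0−h0·(2M0+M1)/6=-29/11
seg 1: a=0, c=M1/2=21/11, d=(M2−M1)/(6·2)=-23/44, b=Δ1−h1·(2M1+M2)/6=-8/11
seg 2: a=2, c=M2/2=-27/22, d=(M3−M2)/(6·2)=9/44, b=Δ2−h2·(2M2+M3)/6=7/11
t_q=3/2 → seg 1, τ=1/2; S=0+-8/11·τ+21/11·τ²+-23/44·τ³=17/352

  seg 0: a=2 b=-29/11 c=0 d=7/11
  seg 1: a=0 b=-8/11 c=21/11 d=-23/44
  seg 2: a=2 b=7/11 c=-27/22 d=9/44
S(3/2) = 17/352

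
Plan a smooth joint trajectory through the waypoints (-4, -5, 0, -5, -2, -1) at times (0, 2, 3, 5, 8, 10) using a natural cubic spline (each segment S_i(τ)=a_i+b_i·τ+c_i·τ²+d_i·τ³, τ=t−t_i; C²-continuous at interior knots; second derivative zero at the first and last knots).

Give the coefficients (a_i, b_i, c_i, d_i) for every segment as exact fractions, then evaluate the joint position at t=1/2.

Δ: Δ0=-1/2, Δ1=5, Δ2=-5/2, Δ3=1, Δ4=1/2
row 1: diag=6, rhs=33; c'=1/6, d'=11/2
row 2: denom=6−1·1/6=35/6; d'=(-45−1·11/2)/(35/6)=-303/35
row 3: denom=10−2·12/35=326/35; d'=(21−2·-303/35)/(326/35)=1341/326
row 4: denom=10−3·105/326=2945/326; d'=(-3−3·1341/326)/(2945/326)=-5001/2945
back: M4=-5001/2945
back: M3=1341/326−105/326·-5001/2945=2745/589
back: M2=-303/35−12/35·2745/589=-30201/2945
back: M1=11/2−1/6·-30201/2945=21231/2945
M: M0=0, M1=21231/2945, M2=-30201/2945, M3=2745/589, M4=-5001/2945, M5=0
seg 0: a=-4, c=M0/2=0, d=(M1−M0)/(6·2)=7077/11780, b=Δ0−h0·(2M0+M1)/6=-17099/5890
seg 1: a=-5, c=M1/2=21231/5890, d=(M2−M1)/(6·1)=-8572/2945, b=Δ1−h1·(2M1+M2)/6=25363/5890
seg 2: a=0, c=M2/2=-30201/5890, d=(M3−M2)/(6·2)=7321/5890, b=Δ2−h2·(2M2+M3)/6=16393/5890
seg 3: a=-5, c=M3/2=2745/1178, d=(M4−M3)/(6·3)=-3121/8835, b=Δ3−h3·(2M3+M4)/6=-16559/5890
seg 4: a=-2, c=M4/2=-5001/5890, d=(M5−M4)/(6·2)=1667/11780, b=Δ4−h4·(2M4+M5)/6=9613/5890
t_q=1/2 → seg 0, τ=1/2; S=-4+-17099/5890·τ+0·τ²+7077/11780·τ³=-101335/18848

  seg 0: a=-4 b=-17099/5890 c=0 d=7077/11780
  seg 1: a=-5 b=25363/5890 c=21231/5890 d=-8572/2945
  seg 2: a=0 b=16393/5890 c=-30201/5890 d=7321/5890
  seg 3: a=-5 b=-16559/5890 c=2745/1178 d=-3121/8835
  seg 4: a=-2 b=9613/5890 c=-5001/5890 d=1667/11780
S(1/2) = -101335/18848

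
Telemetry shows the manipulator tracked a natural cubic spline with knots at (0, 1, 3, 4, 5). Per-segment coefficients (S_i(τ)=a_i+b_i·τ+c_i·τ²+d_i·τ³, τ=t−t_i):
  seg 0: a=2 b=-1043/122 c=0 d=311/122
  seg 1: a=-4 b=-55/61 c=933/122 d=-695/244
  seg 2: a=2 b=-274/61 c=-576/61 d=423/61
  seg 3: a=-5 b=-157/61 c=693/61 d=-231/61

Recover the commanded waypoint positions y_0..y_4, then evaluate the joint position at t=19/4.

y_0 = S_0(0) = a_0 = 2
y_1 = S_1(0) = a_1 = -4
y_2 = S_2(0) = a_2 = 2
y_3 = S_3(0) = a_3 = -5
y_4 = S_3(1) = 0
t_q=19/4 is in segment 3 (τ=3/4); S_3(τ)=-8345/3904

y_0=2 y_1=-4 y_2=2 y_3=-5 y_4=0
S(19/4) = -8345/3904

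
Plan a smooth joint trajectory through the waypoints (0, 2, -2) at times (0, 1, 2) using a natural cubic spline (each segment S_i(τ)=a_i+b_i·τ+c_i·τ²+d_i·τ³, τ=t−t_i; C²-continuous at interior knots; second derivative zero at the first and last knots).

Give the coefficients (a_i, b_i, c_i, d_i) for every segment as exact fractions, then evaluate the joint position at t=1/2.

Δ: Δ0=2, Δ1=-4
row 1: diag=4, rhs=-36; c'=1/4, d'=-9
back: M1=-9
M: M0=0, M1=-9, M2=0
seg 0: a=0, c=M0/2=0, d=(M1−M0)/(6·1)=-3/2, b=Δ0−h0·(2M0+M1)/6=7/2
seg 1: a=2, c=M1/2=-9/2, d=(M2−M1)/(6·1)=3/2, b=Δ1−h1·(2M1+M2)/6=-1
t_q=1/2 → seg 0, τ=1/2; S=0+7/2·τ+0·τ²+-3/2·τ³=25/16

  seg 0: a=0 b=7/2 c=0 d=-3/2
  seg 1: a=2 b=-1 c=-9/2 d=3/2
S(1/2) = 25/16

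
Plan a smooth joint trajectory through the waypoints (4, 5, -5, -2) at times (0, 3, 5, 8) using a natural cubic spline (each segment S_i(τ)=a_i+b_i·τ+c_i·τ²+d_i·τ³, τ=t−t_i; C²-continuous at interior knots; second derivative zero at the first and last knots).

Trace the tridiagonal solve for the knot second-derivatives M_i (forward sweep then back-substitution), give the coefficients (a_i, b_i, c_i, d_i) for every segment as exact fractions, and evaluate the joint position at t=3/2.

Δ: Δ0=1/3, Δ1=-5, Δ2=1
row 1: diag=10, rhs=-32; c'=1/5, d'=-16/5
row 2: denom=10−2·1/5=48/5; d'=(36−2·-16/5)/(48/5)=53/12
back: M2=53/12
back: M1=-16/5−1/5·53/12=-49/12
M: M0=0, M1=-49/12, M2=53/12, M3=0
seg 0: a=4, c=M0/2=0, d=(M1−M0)/(6·3)=-49/216, b=Δ0−h0·(2M0+M1)/6=19/8
seg 1: a=5, c=M1/2=-49/24, d=(M2−M1)/(6·2)=17/24, b=Δ1−h1·(2M1+M2)/6=-15/4
seg 2: a=-5, c=M2/2=53/24, d=(M3−M2)/(6·3)=-53/216, b=Δ2−h2·(2M2+M3)/6=-41/12
t_q=3/2 → seg 0, τ=3/2; S=4+19/8·τ+0·τ²+-49/216·τ³=435/64

  seg 0: a=4 b=19/8 c=0 d=-49/216
  seg 1: a=5 b=-15/4 c=-49/24 d=17/24
  seg 2: a=-5 b=-41/12 c=53/24 d=-53/216
S(3/2) = 435/64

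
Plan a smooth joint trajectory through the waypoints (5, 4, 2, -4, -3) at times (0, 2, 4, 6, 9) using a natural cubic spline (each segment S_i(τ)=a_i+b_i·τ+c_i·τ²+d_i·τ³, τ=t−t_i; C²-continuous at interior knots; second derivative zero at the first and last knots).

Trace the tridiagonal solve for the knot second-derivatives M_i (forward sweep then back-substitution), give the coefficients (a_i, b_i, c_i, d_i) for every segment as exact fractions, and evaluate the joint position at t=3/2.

  seg 0: a=5 b=-118/213 c=0 d=23/1704
  seg 1: a=4 b=-167/426 c=23/284 d=-41/213
  seg 2: a=2 b=-1013/426 c=-305/284 d=325/852
  seg 3: a=-4 b=-893/426 c=345/284 d=-115/852
S(3/2) = 19151/4544

Δ: Δ0=-1/2, Δ1=-1, Δ2=-3, Δ3=1/3
row 1: diag=8, rhs=-3; c'=1/4, d'=-3/8
row 2: denom=8−2·1/4=15/2; d'=(-12−2·-3/8)/(15/2)=-3/2
row 3: denom=10−2·4/15=142/15; d'=(20−2·-3/2)/(142/15)=345/142
back: M3=345/142
back: M2=-3/2−4/15·345/142=-305/142
back: M1=-3/8−1/4·-305/142=23/142
M: M0=0, M1=23/142, M2=-305/142, M3=345/142, M4=0
seg 0: a=5, c=M0/2=0, d=(M1−M0)/(6·2)=23/1704, b=Δ0−h0·(2M0+M1)/6=-118/213
seg 1: a=4, c=M1/2=23/284, d=(M2−M1)/(6·2)=-41/213, b=Δ1−h1·(2M1+M2)/6=-167/426
seg 2: a=2, c=M2/2=-305/284, d=(M3−M2)/(6·2)=325/852, b=Δ2−h2·(2M2+M3)/6=-1013/426
seg 3: a=-4, c=M3/2=345/284, d=(M4−M3)/(6·3)=-115/852, b=Δ3−h3·(2M3+M4)/6=-893/426
t_q=3/2 → seg 0, τ=3/2; S=5+-118/213·τ+0·τ²+23/1704·τ³=19151/4544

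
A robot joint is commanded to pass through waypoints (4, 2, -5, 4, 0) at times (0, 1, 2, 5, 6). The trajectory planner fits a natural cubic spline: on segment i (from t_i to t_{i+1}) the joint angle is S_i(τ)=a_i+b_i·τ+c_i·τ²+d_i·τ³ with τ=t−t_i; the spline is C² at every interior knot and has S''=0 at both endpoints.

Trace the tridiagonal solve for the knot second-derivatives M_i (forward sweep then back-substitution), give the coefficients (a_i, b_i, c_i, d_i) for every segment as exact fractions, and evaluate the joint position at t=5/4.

Δ: Δ0=-2, Δ1=-7, Δ2=3, Δ3=-4
row 1: diag=4, rhs=-30; c'=1/4, d'=-15/2
row 2: denom=8−1·1/4=31/4; d'=(60−1·-15/2)/(31/4)=270/31
row 3: denom=8−3·12/31=212/31; d'=(-42−3·270/31)/(212/31)=-528/53
back: M3=-528/53
back: M2=270/31−12/31·-528/53=666/53
back: M1=-15/2−1/4·666/53=-564/53
M: M0=0, M1=-564/53, M2=666/53, M3=-528/53, M4=0
seg 0: a=4, c=M0/2=0, d=(M1−M0)/(6·1)=-94/53, b=Δ0−h0·(2M0+M1)/6=-12/53
seg 1: a=2, c=M1/2=-282/53, d=(M2−M1)/(6·1)=205/53, b=Δ1−h1·(2M1+M2)/6=-294/53
seg 2: a=-5, c=M2/2=333/53, d=(M3−M2)/(6·3)=-199/159, b=Δ2−h2·(2M2+M3)/6=-243/53
seg 3: a=4, c=M3/2=-264/53, d=(M4−M3)/(6·1)=88/53, b=Δ3−h3·(2M3+M4)/6=-36/53
t_q=5/4 → seg 1, τ=1/4; S=2+-294/53·τ+-282/53·τ²+205/53·τ³=1157/3392

  seg 0: a=4 b=-12/53 c=0 d=-94/53
  seg 1: a=2 b=-294/53 c=-282/53 d=205/53
  seg 2: a=-5 b=-243/53 c=333/53 d=-199/159
  seg 3: a=4 b=-36/53 c=-264/53 d=88/53
S(5/4) = 1157/3392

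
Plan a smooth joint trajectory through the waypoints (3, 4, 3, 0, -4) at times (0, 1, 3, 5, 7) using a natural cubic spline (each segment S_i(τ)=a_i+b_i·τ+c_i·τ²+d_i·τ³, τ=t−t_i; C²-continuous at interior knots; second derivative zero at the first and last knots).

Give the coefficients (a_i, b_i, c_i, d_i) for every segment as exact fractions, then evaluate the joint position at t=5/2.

  seg 0: a=3 b=101/82 c=0 d=-19/82
  seg 1: a=4 b=22/41 c=-57/82 d=29/328
  seg 2: a=3 b=-97/82 c=-27/164 d=1/328
  seg 3: a=0 b=-74/41 c=-6/41 d=1/41
S(5/2) = 9287/2624

Δ: Δ0=1, Δ1=-1/2, Δ2=-3/2, Δ3=-2
row 1: diag=6, rhs=-9; c'=1/3, d'=-3/2
row 2: denom=8−2·1/3=22/3; d'=(-6−2·-3/2)/(22/3)=-9/22
row 3: denom=8−2·3/11=82/11; d'=(-3−2·-9/22)/(82/11)=-12/41
back: M3=-12/41
back: M2=-9/22−3/11·-12/41=-27/82
back: M1=-3/2−1/3·-27/82=-57/41
M: M0=0, M1=-57/41, M2=-27/82, M3=-12/41, M4=0
seg 0: a=3, c=M0/2=0, d=(M1−M0)/(6·1)=-19/82, b=Δ0−h0·(2M0+M1)/6=101/82
seg 1: a=4, c=M1/2=-57/82, d=(M2−M1)/(6·2)=29/328, b=Δ1−h1·(2M1+M2)/6=22/41
seg 2: a=3, c=M2/2=-27/164, d=(M3−M2)/(6·2)=1/328, b=Δ2−h2·(2M2+M3)/6=-97/82
seg 3: a=0, c=M3/2=-6/41, d=(M4−M3)/(6·2)=1/41, b=Δ3−h3·(2M3+M4)/6=-74/41
t_q=5/2 → seg 1, τ=3/2; S=4+22/41·τ+-57/82·τ²+29/328·τ³=9287/2624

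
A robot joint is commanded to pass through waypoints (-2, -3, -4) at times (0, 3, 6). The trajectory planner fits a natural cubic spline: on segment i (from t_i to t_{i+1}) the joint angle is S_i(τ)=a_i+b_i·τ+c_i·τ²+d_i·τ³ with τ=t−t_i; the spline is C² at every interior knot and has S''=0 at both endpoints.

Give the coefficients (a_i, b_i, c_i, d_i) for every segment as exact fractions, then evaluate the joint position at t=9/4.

  seg 0: a=-2 b=-1/3 c=0 d=0
  seg 1: a=-3 b=-1/3 c=0 d=0
S(9/4) = -11/4

Δ: Δ0=-1/3, Δ1=-1/3
row 1: diag=12, rhs=0; c'=1/4, d'=0
back: M1=0
M: M0=0, M1=0, M2=0
seg 0: a=-2, c=M0/2=0, d=(M1−M0)/(6·3)=0, b=Δ0−h0·(2M0+M1)/6=-1/3
seg 1: a=-3, c=M1/2=0, d=(M2−M1)/(6·3)=0, b=Δ1−h1·(2M1+M2)/6=-1/3
t_q=9/4 → seg 0, τ=9/4; S=-2+-1/3·τ+0·τ²+0·τ³=-11/4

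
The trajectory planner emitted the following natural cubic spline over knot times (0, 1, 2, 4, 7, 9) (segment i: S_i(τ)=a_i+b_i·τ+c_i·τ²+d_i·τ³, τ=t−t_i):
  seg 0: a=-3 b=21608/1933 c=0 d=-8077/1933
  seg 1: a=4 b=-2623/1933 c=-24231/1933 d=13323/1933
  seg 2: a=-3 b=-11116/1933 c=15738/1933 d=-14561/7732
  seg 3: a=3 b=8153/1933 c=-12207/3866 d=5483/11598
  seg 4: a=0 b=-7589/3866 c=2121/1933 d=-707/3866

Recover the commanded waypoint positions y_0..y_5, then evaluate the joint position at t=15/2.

y_0=-3 y_1=4 y_2=-3 y_3=3 y_4=0 y_5=-1
S(15/2) = -22579/30928

y_0 = S_0(0) = a_0 = -3
y_1 = S_1(0) = a_1 = 4
y_2 = S_2(0) = a_2 = -3
y_3 = S_3(0) = a_3 = 3
y_4 = S_4(0) = a_4 = 0
y_5 = S_4(2) = -1
t_q=15/2 is in segment 4 (τ=1/2); S_4(τ)=-22579/30928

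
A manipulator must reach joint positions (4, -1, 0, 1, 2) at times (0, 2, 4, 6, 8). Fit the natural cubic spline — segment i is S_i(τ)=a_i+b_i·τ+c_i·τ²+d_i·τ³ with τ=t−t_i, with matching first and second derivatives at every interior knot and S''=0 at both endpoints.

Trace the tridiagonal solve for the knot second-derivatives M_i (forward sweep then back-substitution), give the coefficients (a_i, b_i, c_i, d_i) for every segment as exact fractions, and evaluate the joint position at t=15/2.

  seg 0: a=4 b=-185/56 c=0 d=45/224
  seg 1: a=-1 b=-25/28 c=135/112 d=-57/224
  seg 2: a=0 b=7/8 c=-9/28 d=15/224
  seg 3: a=1 b=11/28 c=9/112 d=-3/224
S(15/2) = 3091/1792

Δ: Δ0=-5/2, Δ1=1/2, Δ2=1/2, Δ3=1/2
row 1: diag=8, rhs=18; c'=1/4, d'=9/4
row 2: denom=8−2·1/4=15/2; d'=(0−2·9/4)/(15/2)=-3/5
row 3: denom=8−2·4/15=112/15; d'=(0−2·-3/5)/(112/15)=9/56
back: M3=9/56
back: M2=-3/5−4/15·9/56=-9/14
back: M1=9/4−1/4·-9/14=135/56
M: M0=0, M1=135/56, M2=-9/14, M3=9/56, M4=0
seg 0: a=4, c=M0/2=0, d=(M1−M0)/(6·2)=45/224, b=Δ0−h0·(2M0+M1)/6=-185/56
seg 1: a=-1, c=M1/2=135/112, d=(M2−M1)/(6·2)=-57/224, b=Δ1−h1·(2M1+M2)/6=-25/28
seg 2: a=0, c=M2/2=-9/28, d=(M3−M2)/(6·2)=15/224, b=Δ2−h2·(2M2+M3)/6=7/8
seg 3: a=1, c=M3/2=9/112, d=(M4−M3)/(6·2)=-3/224, b=Δ3−h3·(2M3+M4)/6=11/28
t_q=15/2 → seg 3, τ=3/2; S=1+11/28·τ+9/112·τ²+-3/224·τ³=3091/1792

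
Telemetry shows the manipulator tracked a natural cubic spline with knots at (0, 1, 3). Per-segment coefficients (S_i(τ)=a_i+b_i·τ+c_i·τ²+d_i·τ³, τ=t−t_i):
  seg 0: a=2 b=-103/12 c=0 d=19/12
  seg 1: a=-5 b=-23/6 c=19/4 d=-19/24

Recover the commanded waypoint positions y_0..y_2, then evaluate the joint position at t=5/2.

y_0 = S_0(0) = a_0 = 2
y_1 = S_1(0) = a_1 = -5
y_2 = S_1(2) = 0
t_q=5/2 is in segment 1 (τ=3/2); S_1(τ)=-175/64

y_0=2 y_1=-5 y_2=0
S(5/2) = -175/64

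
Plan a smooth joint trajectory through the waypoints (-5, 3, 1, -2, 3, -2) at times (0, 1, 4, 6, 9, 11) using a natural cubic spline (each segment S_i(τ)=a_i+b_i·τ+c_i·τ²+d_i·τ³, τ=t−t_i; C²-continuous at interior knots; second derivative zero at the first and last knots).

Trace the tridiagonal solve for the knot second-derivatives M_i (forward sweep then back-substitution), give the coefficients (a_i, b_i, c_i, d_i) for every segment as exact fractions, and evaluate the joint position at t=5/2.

Δ: Δ0=8, Δ1=-2/3, Δ2=-3/2, Δ3=5/3, Δ4=-5/2
row 1: diag=8, rhs=-52; c'=3/8, d'=-13/2
row 2: denom=10−3·3/8=71/8; d'=(-5−3·-13/2)/(71/8)=116/71
row 3: denom=10−2·16/71=678/71; d'=(19−2·116/71)/(678/71)=1117/678
row 4: denom=10−3·71/226=2047/226; d'=(-25−3·1117/678)/(2047/226)=-6767/2047
back: M4=-6767/2047
back: M3=1117/678−71/226·-6767/2047=16495/6141
back: M2=116/71−16/71·16495/6141=6316/6141
back: M1=-13/2−3/8·6316/6141=-14095/2047
M: M0=0, M1=-14095/2047, M2=6316/6141, M3=16495/6141, M4=-6767/2047, M5=0
seg 0: a=-5, c=M0/2=0, d=(M1−M0)/(6·1)=-14095/12282, b=Δ0−h0·(2M0+M1)/6=112351/12282
seg 1: a=3, c=M1/2=-14095/4094, d=(M2−M1)/(6·3)=48601/110538, b=Δ1−h1·(2M1+M2)/6=35033/6141
seg 2: a=1, c=M2/2=3158/6141, d=(M3−M2)/(6·2)=1131/8188, b=Δ2−h2·(2M2+M3)/6=-37841/12282
seg 3: a=-2, c=M3/2=16495/12282, d=(M4−M3)/(6·3)=-18398/55269, b=Δ3−h3·(2M3+M4)/6=7781/12282
seg 4: a=3, c=M4/2=-6767/4094, d=(M5−M4)/(6·2)=6767/24564, b=Δ4−h4·(2M4+M5)/6=-3637/12282
t_q=5/2 → seg 1, τ=3/2; S=3+35033/6141·τ+-14095/4094·τ²+48601/110538·τ³=173411/32752

  seg 0: a=-5 b=112351/12282 c=0 d=-14095/12282
  seg 1: a=3 b=35033/6141 c=-14095/4094 d=48601/110538
  seg 2: a=1 b=-37841/12282 c=3158/6141 d=1131/8188
  seg 3: a=-2 b=7781/12282 c=16495/12282 d=-18398/55269
  seg 4: a=3 b=-3637/12282 c=-6767/4094 d=6767/24564
S(5/2) = 173411/32752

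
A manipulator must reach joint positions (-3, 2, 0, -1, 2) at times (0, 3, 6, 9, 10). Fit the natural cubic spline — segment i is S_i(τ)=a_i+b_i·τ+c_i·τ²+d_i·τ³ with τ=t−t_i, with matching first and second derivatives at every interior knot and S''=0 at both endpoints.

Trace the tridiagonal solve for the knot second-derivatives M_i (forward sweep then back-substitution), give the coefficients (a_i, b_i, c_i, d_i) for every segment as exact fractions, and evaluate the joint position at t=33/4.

Δ: Δ0=5/3, Δ1=-2/3, Δ2=-1/3, Δ3=3
row 1: diag=12, rhs=-14; c'=1/4, d'=-7/6
row 2: denom=12−3·1/4=45/4; d'=(2−3·-7/6)/(45/4)=22/45
row 3: denom=8−3·4/15=36/5; d'=(20−3·22/45)/(36/5)=139/54
back: M3=139/54
back: M2=22/45−4/15·139/54=-16/81
back: M1=-7/6−1/4·-16/81=-181/162
M: M0=0, M1=-181/162, M2=-16/81, M3=139/54, M4=0
seg 0: a=-3, c=M0/2=0, d=(M1−M0)/(6·3)=-181/2916, b=Δ0−h0·(2M0+M1)/6=721/324
seg 1: a=2, c=M1/2=-181/324, d=(M2−M1)/(6·3)=149/2916, b=Δ1−h1·(2M1+M2)/6=89/162
seg 2: a=0, c=M2/2=-8/81, d=(M3−M2)/(6·3)=449/2916, b=Δ2−h2·(2M2+M3)/6=-461/324
seg 3: a=-1, c=M3/2=139/108, d=(M4−M3)/(6·1)=-139/324, b=Δ3−h3·(2M3+M4)/6=347/162
t_q=33/4 → seg 2, τ=9/4; S=0+-461/324·τ+-8/81·τ²+449/2916·τ³=-4487/2304

  seg 0: a=-3 b=721/324 c=0 d=-181/2916
  seg 1: a=2 b=89/162 c=-181/324 d=149/2916
  seg 2: a=0 b=-461/324 c=-8/81 d=449/2916
  seg 3: a=-1 b=347/162 c=139/108 d=-139/324
S(33/4) = -4487/2304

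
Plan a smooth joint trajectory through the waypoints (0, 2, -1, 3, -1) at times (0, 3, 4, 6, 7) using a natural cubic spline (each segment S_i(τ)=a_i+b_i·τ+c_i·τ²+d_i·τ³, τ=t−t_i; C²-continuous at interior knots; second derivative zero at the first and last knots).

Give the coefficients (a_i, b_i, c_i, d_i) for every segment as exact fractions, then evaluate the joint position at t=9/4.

Δ: Δ0=2/3, Δ1=-3, Δ2=2, Δ3=-4
row 1: diag=8, rhs=-22; c'=1/8, d'=-11/4
row 2: denom=6−1·1/8=47/8; d'=(30−1·-11/4)/(47/8)=262/47
row 3: denom=6−2·16/47=250/47; d'=(-36−2·262/47)/(250/47)=-1108/125
back: M3=-1108/125
back: M2=262/47−16/47·-1108/125=1074/125
back: M1=-11/4−1/8·1074/125=-478/125
M: M0=0, M1=-478/125, M2=1074/125, M3=-1108/125, M4=0
seg 0: a=0, c=M0/2=0, d=(M1−M0)/(6·3)=-239/1125, b=Δ0−h0·(2M0+M1)/6=967/375
seg 1: a=2, c=M1/2=-239/125, d=(M2−M1)/(6·1)=776/375, b=Δ1−h1·(2M1+M2)/6=-1184/375
seg 2: a=-1, c=M2/2=537/125, d=(M3−M2)/(6·2)=-1091/750, b=Δ2−h2·(2M2+M3)/6=-58/75
seg 3: a=3, c=M3/2=-554/125, d=(M4−M3)/(6·1)=554/375, b=Δ3−h3·(2M3+M4)/6=-392/375
t_q=9/4 → seg 0, τ=9/4; S=0+967/375·τ+0·τ²+-239/1125·τ³=27057/8000

  seg 0: a=0 b=967/375 c=0 d=-239/1125
  seg 1: a=2 b=-1184/375 c=-239/125 d=776/375
  seg 2: a=-1 b=-58/75 c=537/125 d=-1091/750
  seg 3: a=3 b=-392/375 c=-554/125 d=554/375
S(9/4) = 27057/8000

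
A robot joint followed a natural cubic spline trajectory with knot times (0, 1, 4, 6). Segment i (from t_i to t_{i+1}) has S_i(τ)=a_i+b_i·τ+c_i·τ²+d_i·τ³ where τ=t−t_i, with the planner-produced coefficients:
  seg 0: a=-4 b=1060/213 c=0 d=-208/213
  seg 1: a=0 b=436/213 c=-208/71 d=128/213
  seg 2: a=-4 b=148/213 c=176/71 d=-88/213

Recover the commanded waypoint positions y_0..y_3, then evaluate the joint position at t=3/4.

y_0 = S_0(0) = a_0 = -4
y_1 = S_1(0) = a_1 = 0
y_2 = S_2(0) = a_2 = -4
y_3 = S_2(2) = 4
t_q=3/4 is in segment 0 (τ=3/4); S_0(τ)=-193/284

y_0=-4 y_1=0 y_2=-4 y_3=4
S(3/4) = -193/284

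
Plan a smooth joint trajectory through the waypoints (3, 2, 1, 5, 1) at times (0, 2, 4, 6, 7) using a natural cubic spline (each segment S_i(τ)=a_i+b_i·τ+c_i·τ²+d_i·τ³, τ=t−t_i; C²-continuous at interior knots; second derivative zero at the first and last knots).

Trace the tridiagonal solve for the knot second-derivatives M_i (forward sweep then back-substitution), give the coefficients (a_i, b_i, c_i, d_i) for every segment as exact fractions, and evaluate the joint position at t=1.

  seg 0: a=3 b=-7/41 c=0 d=-27/328
  seg 1: a=2 b=-95/82 c=-81/164 d=135/328
  seg 2: a=1 b=74/41 c=81/41 d=-77/82
  seg 3: a=5 b=-64/41 c=-150/41 d=50/41
S(1) = 901/328

Δ: Δ0=-1/2, Δ1=-1/2, Δ2=2, Δ3=-4
row 1: diag=8, rhs=0; c'=1/4, d'=0
row 2: denom=8−2·1/4=15/2; d'=(15−2·0)/(15/2)=2
row 3: denom=6−2·4/15=82/15; d'=(-36−2·2)/(82/15)=-300/41
back: M3=-300/41
back: M2=2−4/15·-300/41=162/41
back: M1=0−1/4·162/41=-81/82
M: M0=0, M1=-81/82, M2=162/41, M3=-300/41, M4=0
seg 0: a=3, c=M0/2=0, d=(M1−M0)/(6·2)=-27/328, b=Δ0−h0·(2M0+M1)/6=-7/41
seg 1: a=2, c=M1/2=-81/164, d=(M2−M1)/(6·2)=135/328, b=Δ1−h1·(2M1+M2)/6=-95/82
seg 2: a=1, c=M2/2=81/41, d=(M3−M2)/(6·2)=-77/82, b=Δ2−h2·(2M2+M3)/6=74/41
seg 3: a=5, c=M3/2=-150/41, d=(M4−M3)/(6·1)=50/41, b=Δ3−h3·(2M3+M4)/6=-64/41
t_q=1 → seg 0, τ=1; S=3+-7/41·τ+0·τ²+-27/328·τ³=901/328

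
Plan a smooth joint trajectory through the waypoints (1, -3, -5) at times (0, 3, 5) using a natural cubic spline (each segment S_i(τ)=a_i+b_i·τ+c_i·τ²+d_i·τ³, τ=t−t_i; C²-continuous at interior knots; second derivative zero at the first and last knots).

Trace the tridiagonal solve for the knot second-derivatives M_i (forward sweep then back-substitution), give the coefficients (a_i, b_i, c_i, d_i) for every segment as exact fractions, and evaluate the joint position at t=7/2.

  seg 0: a=1 b=-43/30 c=0 d=1/90
  seg 1: a=-3 b=-17/15 c=1/10 d=-1/60
S(7/2) = -567/160

Δ: Δ0=-4/3, Δ1=-1
row 1: diag=10, rhs=2; c'=1/5, d'=1/5
back: M1=1/5
M: M0=0, M1=1/5, M2=0
seg 0: a=1, c=M0/2=0, d=(M1−M0)/(6·3)=1/90, b=Δ0−h0·(2M0+M1)/6=-43/30
seg 1: a=-3, c=M1/2=1/10, d=(M2−M1)/(6·2)=-1/60, b=Δ1−h1·(2M1+M2)/6=-17/15
t_q=7/2 → seg 1, τ=1/2; S=-3+-17/15·τ+1/10·τ²+-1/60·τ³=-567/160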